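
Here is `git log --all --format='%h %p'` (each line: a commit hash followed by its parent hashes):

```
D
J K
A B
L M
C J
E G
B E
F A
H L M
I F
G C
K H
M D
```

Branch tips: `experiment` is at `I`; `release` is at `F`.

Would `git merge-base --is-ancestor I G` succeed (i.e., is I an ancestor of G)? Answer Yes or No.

No

Ancestors of G: {C, D, G, H, J, K, L, M}.
I is not in that set, so it is not an ancestor of G.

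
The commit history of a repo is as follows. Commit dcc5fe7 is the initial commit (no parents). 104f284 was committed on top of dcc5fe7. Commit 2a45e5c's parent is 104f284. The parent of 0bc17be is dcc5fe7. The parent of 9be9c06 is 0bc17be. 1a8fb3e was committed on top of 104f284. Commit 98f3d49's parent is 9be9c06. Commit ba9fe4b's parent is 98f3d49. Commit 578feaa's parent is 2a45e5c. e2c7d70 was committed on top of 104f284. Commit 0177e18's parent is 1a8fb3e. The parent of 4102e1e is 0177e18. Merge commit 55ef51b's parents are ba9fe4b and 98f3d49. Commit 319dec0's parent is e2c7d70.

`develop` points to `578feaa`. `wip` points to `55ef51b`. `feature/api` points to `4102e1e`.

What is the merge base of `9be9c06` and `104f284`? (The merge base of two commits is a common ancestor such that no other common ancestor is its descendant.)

dcc5fe7

Ancestors of 9be9c06: {0bc17be, 9be9c06, dcc5fe7}.
Ancestors of 104f284: {104f284, dcc5fe7}.
Common ancestors: {dcc5fe7}.
The only common ancestor is dcc5fe7, so it is the merge base.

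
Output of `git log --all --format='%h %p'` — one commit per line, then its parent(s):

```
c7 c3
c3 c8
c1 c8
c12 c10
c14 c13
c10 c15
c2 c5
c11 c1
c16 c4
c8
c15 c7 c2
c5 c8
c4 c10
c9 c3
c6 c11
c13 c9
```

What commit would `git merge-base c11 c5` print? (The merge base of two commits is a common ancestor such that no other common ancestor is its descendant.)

Ancestors of c11: {c1, c11, c8}.
Ancestors of c5: {c5, c8}.
Common ancestors: {c8}.
The only common ancestor is c8, so it is the merge base.

c8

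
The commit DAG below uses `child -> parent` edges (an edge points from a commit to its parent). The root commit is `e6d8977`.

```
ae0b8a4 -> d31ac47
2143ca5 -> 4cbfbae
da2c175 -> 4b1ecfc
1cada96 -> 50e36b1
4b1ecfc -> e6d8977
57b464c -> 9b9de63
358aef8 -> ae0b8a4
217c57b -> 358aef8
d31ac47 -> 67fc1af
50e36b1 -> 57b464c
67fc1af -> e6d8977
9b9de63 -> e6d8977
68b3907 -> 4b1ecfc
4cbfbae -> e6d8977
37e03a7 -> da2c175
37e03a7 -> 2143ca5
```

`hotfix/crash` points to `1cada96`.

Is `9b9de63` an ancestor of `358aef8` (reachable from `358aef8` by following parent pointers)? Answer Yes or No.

Ancestors of 358aef8: {358aef8, 67fc1af, ae0b8a4, d31ac47, e6d8977}.
9b9de63 is not in that set, so it is not an ancestor of 358aef8.

No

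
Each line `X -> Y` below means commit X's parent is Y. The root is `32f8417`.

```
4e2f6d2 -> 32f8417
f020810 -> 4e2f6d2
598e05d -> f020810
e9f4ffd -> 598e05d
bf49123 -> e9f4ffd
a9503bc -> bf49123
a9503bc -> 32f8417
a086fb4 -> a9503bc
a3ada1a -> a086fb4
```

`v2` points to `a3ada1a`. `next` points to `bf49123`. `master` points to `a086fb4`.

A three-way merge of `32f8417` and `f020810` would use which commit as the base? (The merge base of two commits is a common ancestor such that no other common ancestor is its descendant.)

Ancestors of 32f8417: {32f8417}.
Ancestors of f020810: {32f8417, 4e2f6d2, f020810}.
Common ancestors: {32f8417}.
The only common ancestor is 32f8417, so it is the merge base.

32f8417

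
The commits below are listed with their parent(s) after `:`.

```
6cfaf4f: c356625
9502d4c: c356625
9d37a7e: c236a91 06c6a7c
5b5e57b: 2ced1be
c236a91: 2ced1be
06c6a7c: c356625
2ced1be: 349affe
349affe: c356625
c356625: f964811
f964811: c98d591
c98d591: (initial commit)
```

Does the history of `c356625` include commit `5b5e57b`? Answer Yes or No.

Ancestors of c356625: {c356625, c98d591, f964811}.
5b5e57b is not in that set, so it is not an ancestor of c356625.

No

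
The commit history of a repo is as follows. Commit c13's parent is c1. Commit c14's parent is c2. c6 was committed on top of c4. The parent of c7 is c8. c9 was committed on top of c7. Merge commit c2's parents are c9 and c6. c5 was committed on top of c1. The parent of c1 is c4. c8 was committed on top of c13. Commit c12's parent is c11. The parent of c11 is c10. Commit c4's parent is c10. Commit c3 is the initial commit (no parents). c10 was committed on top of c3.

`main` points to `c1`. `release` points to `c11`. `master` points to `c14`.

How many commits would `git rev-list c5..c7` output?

3

Reachable from c7: {c1, c10, c13, c3, c4, c7, c8}.
Reachable from c5: {c1, c10, c3, c4, c5}.
In c7's history but not c5's: {c13, c7, c8} — 3 commits.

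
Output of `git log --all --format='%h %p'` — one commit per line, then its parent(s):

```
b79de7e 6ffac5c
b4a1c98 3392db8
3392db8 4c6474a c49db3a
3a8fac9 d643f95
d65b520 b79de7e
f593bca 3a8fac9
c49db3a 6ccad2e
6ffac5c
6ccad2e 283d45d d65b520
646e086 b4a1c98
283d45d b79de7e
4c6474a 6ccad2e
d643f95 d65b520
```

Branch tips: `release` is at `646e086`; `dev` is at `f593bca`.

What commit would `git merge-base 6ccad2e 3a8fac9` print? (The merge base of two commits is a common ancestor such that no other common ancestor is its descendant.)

Ancestors of 6ccad2e: {283d45d, 6ccad2e, 6ffac5c, b79de7e, d65b520}.
Ancestors of 3a8fac9: {3a8fac9, 6ffac5c, b79de7e, d643f95, d65b520}.
Common ancestors: {6ffac5c, b79de7e, d65b520}.
Among these, d65b520 is not an ancestor of any other common ancestor — it is the merge base.

d65b520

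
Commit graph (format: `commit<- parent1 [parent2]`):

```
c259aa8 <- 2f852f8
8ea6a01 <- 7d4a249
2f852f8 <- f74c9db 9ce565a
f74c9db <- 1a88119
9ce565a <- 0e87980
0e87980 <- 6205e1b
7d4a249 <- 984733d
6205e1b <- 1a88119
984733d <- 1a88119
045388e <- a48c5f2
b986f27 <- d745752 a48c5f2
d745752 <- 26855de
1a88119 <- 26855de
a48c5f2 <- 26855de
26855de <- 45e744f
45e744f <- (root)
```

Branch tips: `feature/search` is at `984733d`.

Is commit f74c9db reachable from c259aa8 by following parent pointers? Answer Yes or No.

Yes

Ancestors of c259aa8 (commits reachable by following parents): {0e87980, 1a88119, 26855de, 2f852f8, 45e744f, 6205e1b, 9ce565a, c259aa8, f74c9db}.
f74c9db is in that set, so it is an ancestor of c259aa8.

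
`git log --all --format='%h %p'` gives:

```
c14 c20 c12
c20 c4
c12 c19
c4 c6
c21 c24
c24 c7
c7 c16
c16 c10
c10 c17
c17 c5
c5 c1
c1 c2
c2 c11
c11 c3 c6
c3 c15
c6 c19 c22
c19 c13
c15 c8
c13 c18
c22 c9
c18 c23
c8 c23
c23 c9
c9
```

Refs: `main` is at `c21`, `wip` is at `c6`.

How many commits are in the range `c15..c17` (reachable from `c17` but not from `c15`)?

Reachable from c17: {c1, c11, c13, c15, c17, c18, c19, c2, c22, c23, c3, c5, c6, c8, c9}.
Reachable from c15: {c15, c23, c8, c9}.
In c17's history but not c15's: {c1, c11, c13, c17, c18, c19, c2, c22, c3, c5, c6} — 11 commits.

11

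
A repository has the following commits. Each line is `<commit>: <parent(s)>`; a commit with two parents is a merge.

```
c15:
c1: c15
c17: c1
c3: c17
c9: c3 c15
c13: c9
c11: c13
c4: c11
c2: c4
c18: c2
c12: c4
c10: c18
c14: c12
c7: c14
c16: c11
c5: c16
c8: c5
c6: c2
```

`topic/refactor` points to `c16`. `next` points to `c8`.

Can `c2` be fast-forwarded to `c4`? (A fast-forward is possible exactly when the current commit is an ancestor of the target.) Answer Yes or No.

No

A fast-forward from c2 to c4 is possible iff c2 is an ancestor of c4.
Ancestors of c4: {c1, c11, c13, c15, c17, c3, c4, c9}.
c2 is not among them, so fast-forward is not possible.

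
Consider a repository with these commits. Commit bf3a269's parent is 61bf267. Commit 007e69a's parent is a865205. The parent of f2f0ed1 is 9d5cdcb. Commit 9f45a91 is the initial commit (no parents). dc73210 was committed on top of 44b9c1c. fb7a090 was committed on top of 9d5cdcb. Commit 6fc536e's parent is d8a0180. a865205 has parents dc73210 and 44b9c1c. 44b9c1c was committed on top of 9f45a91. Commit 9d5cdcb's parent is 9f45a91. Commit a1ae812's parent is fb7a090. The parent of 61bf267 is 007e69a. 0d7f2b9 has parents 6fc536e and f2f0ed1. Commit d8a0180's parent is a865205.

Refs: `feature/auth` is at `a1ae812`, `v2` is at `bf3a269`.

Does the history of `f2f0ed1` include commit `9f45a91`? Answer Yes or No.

Yes

Ancestors of f2f0ed1 (commits reachable by following parents): {9d5cdcb, 9f45a91, f2f0ed1}.
9f45a91 is in that set, so it is an ancestor of f2f0ed1.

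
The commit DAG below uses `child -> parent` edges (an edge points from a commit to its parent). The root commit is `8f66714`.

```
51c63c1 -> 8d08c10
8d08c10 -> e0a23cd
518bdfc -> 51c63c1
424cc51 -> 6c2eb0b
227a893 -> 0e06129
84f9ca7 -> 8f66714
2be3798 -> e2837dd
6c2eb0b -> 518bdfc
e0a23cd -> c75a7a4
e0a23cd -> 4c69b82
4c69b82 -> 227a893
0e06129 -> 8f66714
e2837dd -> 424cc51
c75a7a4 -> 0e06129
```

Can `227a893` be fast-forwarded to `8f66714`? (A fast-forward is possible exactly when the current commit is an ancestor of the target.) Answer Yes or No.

No

A fast-forward from 227a893 to 8f66714 is possible iff 227a893 is an ancestor of 8f66714.
Ancestors of 8f66714: {8f66714}.
227a893 is not among them, so fast-forward is not possible.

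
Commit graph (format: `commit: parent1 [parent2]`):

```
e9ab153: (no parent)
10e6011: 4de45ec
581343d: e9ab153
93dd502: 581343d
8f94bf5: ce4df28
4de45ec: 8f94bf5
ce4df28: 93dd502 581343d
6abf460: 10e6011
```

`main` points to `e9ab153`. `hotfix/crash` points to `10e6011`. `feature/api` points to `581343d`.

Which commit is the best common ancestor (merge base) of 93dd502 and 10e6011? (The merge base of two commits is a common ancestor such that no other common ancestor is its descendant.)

Ancestors of 93dd502: {581343d, 93dd502, e9ab153}.
Ancestors of 10e6011: {10e6011, 4de45ec, 581343d, 8f94bf5, 93dd502, ce4df28, e9ab153}.
Common ancestors: {581343d, 93dd502, e9ab153}.
Among these, 93dd502 is not an ancestor of any other common ancestor — it is the merge base.

93dd502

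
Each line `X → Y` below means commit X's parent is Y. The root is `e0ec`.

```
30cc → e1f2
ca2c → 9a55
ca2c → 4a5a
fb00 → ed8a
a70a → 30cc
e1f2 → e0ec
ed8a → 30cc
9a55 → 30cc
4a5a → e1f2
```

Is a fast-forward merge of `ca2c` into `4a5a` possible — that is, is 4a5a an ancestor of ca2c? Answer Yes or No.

Yes

A fast-forward from 4a5a to ca2c is possible iff 4a5a is an ancestor of ca2c.
Ancestors of ca2c: {30cc, 4a5a, 9a55, ca2c, e0ec, e1f2}.
4a5a is among them, so fast-forward is possible.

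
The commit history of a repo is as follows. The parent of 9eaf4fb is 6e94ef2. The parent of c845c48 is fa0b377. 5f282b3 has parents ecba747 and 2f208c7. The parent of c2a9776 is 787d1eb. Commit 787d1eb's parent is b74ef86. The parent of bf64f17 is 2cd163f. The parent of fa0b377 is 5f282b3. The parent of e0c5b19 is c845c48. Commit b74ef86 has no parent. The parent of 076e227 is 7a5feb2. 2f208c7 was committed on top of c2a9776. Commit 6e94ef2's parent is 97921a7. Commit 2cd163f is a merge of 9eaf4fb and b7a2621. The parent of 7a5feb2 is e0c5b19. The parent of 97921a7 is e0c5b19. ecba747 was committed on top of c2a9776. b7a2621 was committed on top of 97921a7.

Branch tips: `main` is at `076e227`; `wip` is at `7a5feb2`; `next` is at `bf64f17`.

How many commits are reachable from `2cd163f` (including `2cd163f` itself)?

14

Walking parent pointers from 2cd163f: reachable set = {2cd163f, 2f208c7, 5f282b3, 6e94ef2, 787d1eb, 97921a7, 9eaf4fb, b74ef86, b7a2621, c2a9776, c845c48, e0c5b19, ecba747, fa0b377}.
That is 14 commits.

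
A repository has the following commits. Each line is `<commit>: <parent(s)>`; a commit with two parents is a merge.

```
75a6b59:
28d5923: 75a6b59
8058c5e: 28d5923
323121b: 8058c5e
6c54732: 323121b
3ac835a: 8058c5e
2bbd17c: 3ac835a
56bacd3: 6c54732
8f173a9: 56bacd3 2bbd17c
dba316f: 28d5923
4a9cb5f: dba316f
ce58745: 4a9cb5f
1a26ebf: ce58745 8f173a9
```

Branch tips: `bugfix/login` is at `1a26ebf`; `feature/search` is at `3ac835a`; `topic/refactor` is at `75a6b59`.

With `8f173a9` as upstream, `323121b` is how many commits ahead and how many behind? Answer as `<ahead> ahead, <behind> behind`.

0 ahead, 5 behind

Reachable from 323121b: {28d5923, 323121b, 75a6b59, 8058c5e}.
Reachable from 8f173a9: {28d5923, 2bbd17c, 323121b, 3ac835a, 56bacd3, 6c54732, 75a6b59, 8058c5e, 8f173a9}.
Only in 323121b's history (ahead): {} — 0.
Only in 8f173a9's history (behind): {2bbd17c, 3ac835a, 56bacd3, 6c54732, 8f173a9} — 5.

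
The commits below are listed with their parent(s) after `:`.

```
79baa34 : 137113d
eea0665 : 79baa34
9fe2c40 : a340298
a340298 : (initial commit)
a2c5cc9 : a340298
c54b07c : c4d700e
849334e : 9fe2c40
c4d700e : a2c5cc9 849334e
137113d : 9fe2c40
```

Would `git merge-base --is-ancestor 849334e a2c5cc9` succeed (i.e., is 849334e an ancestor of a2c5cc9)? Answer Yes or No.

Ancestors of a2c5cc9: {a2c5cc9, a340298}.
849334e is not in that set, so it is not an ancestor of a2c5cc9.

No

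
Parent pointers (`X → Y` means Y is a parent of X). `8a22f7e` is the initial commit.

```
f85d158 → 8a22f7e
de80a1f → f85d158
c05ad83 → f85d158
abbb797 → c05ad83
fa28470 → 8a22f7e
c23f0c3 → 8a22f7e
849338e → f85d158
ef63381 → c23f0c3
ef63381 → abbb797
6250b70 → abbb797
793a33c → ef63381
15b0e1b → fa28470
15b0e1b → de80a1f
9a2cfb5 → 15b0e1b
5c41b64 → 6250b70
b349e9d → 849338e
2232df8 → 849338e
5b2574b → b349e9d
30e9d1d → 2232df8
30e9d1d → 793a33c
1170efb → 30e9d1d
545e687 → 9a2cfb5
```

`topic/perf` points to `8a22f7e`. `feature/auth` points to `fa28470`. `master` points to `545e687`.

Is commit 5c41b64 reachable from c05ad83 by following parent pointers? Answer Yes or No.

No

Ancestors of c05ad83: {8a22f7e, c05ad83, f85d158}.
5c41b64 is not in that set, so it is not an ancestor of c05ad83.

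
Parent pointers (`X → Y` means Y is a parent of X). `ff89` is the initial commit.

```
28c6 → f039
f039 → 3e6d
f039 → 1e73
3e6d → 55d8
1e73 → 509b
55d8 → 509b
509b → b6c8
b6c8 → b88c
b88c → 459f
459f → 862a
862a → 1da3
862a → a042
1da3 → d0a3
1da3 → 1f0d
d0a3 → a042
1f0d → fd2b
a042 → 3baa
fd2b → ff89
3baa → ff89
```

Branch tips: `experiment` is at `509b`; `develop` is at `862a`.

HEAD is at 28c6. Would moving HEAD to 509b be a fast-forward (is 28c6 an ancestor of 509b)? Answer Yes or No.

A fast-forward from 28c6 to 509b is possible iff 28c6 is an ancestor of 509b.
Ancestors of 509b: {1da3, 1f0d, 3baa, 459f, 509b, 862a, a042, b6c8, b88c, d0a3, fd2b, ff89}.
28c6 is not among them, so fast-forward is not possible.

No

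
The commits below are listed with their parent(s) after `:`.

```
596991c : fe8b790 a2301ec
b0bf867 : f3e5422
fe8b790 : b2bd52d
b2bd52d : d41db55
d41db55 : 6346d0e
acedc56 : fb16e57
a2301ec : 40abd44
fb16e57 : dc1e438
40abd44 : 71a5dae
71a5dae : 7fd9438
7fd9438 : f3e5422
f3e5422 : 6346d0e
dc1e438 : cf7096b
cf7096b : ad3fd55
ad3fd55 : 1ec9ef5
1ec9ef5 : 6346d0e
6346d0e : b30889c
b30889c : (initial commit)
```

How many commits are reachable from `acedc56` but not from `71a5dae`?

Reachable from acedc56: {1ec9ef5, 6346d0e, acedc56, ad3fd55, b30889c, cf7096b, dc1e438, fb16e57}.
Reachable from 71a5dae: {6346d0e, 71a5dae, 7fd9438, b30889c, f3e5422}.
In acedc56's history but not 71a5dae's: {1ec9ef5, acedc56, ad3fd55, cf7096b, dc1e438, fb16e57} — 6 commits.

6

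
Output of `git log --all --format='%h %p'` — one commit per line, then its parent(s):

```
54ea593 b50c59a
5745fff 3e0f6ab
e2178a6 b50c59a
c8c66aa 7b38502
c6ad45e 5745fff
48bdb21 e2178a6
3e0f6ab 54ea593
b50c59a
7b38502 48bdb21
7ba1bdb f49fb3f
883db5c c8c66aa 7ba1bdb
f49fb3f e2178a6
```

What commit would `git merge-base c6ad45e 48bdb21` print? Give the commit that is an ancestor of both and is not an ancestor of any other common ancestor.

b50c59a

Ancestors of c6ad45e: {3e0f6ab, 54ea593, 5745fff, b50c59a, c6ad45e}.
Ancestors of 48bdb21: {48bdb21, b50c59a, e2178a6}.
Common ancestors: {b50c59a}.
The only common ancestor is b50c59a, so it is the merge base.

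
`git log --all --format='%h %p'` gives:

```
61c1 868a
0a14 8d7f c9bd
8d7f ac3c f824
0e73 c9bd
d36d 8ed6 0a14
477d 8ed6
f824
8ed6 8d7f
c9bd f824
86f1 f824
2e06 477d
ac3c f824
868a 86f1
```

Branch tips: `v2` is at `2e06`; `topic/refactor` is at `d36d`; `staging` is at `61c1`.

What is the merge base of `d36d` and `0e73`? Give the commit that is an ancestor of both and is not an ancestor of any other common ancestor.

c9bd

Ancestors of d36d: {0a14, 8d7f, 8ed6, ac3c, c9bd, d36d, f824}.
Ancestors of 0e73: {0e73, c9bd, f824}.
Common ancestors: {c9bd, f824}.
Among these, c9bd is not an ancestor of any other common ancestor — it is the merge base.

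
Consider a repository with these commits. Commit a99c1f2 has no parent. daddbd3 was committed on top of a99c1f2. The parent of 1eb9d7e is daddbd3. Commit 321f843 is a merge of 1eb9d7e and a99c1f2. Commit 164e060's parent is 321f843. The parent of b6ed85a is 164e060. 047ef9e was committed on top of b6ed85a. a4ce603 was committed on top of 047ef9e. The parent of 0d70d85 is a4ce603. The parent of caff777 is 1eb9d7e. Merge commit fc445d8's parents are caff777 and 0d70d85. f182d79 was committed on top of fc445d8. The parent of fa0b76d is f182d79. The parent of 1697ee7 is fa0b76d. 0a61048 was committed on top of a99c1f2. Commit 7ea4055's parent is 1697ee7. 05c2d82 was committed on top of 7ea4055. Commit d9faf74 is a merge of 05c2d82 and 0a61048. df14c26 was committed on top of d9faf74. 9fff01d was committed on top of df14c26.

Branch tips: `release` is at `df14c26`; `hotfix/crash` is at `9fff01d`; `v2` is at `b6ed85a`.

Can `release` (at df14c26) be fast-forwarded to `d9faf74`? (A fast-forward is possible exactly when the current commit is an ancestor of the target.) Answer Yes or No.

A fast-forward from df14c26 to d9faf74 is possible iff df14c26 is an ancestor of d9faf74.
Ancestors of d9faf74: {047ef9e, 05c2d82, 0a61048, 0d70d85, 164e060, 1697ee7, 1eb9d7e, 321f843, 7ea4055, a4ce603, a99c1f2, b6ed85a, caff777, d9faf74, daddbd3, f182d79, fa0b76d, fc445d8}.
df14c26 is not among them, so fast-forward is not possible.

No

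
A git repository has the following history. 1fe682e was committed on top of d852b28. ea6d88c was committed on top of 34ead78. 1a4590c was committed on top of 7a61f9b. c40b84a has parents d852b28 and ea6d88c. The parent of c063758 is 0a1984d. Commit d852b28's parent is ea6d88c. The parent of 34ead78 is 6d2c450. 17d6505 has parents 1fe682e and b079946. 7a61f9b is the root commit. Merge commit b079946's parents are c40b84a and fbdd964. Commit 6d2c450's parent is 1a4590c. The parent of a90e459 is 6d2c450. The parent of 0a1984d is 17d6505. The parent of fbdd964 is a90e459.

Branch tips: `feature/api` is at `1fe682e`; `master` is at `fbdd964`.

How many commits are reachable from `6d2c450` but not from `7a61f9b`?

2

Reachable from 6d2c450: {1a4590c, 6d2c450, 7a61f9b}.
Reachable from 7a61f9b: {7a61f9b}.
In 6d2c450's history but not 7a61f9b's: {1a4590c, 6d2c450} — 2 commits.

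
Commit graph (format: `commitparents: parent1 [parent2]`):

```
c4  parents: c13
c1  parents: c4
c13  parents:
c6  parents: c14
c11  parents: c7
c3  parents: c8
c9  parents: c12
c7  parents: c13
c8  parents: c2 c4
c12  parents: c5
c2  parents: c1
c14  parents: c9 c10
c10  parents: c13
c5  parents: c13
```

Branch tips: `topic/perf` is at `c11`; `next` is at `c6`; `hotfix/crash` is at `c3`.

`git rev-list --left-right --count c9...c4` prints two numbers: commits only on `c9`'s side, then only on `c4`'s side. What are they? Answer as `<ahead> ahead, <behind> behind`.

Reachable from c9: {c12, c13, c5, c9}.
Reachable from c4: {c13, c4}.
Only in c9's history (ahead): {c12, c5, c9} — 3.
Only in c4's history (behind): {c4} — 1.

3 ahead, 1 behind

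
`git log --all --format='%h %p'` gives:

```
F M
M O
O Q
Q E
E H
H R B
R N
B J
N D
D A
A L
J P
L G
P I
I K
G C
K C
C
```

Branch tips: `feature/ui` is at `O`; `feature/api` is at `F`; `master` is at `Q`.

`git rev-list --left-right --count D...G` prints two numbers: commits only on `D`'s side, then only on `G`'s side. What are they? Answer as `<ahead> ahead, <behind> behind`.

Reachable from D: {A, C, D, G, L}.
Reachable from G: {C, G}.
Only in D's history (ahead): {A, D, L} — 3.
Only in G's history (behind): {} — 0.

3 ahead, 0 behind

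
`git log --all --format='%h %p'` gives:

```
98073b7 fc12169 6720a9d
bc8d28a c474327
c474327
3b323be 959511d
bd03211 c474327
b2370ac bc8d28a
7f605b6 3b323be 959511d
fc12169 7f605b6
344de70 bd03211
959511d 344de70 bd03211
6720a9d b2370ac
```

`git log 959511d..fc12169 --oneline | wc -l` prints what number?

Reachable from fc12169: {344de70, 3b323be, 7f605b6, 959511d, bd03211, c474327, fc12169}.
Reachable from 959511d: {344de70, 959511d, bd03211, c474327}.
In fc12169's history but not 959511d's: {3b323be, 7f605b6, fc12169} — 3 commits.

3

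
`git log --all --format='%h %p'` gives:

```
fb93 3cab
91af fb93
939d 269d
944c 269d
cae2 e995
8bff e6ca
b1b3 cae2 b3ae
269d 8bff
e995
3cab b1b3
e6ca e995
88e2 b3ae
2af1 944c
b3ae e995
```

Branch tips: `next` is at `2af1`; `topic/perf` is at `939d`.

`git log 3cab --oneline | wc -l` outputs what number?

5

Walking parent pointers from 3cab: reachable set = {3cab, b1b3, b3ae, cae2, e995}.
That is 5 commits.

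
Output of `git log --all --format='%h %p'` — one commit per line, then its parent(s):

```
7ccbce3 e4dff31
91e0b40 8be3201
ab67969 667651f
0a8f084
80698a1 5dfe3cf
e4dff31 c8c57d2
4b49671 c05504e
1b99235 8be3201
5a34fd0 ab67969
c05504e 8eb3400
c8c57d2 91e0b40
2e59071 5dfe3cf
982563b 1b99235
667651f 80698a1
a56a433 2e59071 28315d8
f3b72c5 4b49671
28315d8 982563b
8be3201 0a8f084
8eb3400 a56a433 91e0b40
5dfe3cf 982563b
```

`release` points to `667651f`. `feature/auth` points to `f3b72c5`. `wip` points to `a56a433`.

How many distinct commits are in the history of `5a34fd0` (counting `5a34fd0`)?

9

Walking parent pointers from 5a34fd0: reachable set = {0a8f084, 1b99235, 5a34fd0, 5dfe3cf, 667651f, 80698a1, 8be3201, 982563b, ab67969}.
That is 9 commits.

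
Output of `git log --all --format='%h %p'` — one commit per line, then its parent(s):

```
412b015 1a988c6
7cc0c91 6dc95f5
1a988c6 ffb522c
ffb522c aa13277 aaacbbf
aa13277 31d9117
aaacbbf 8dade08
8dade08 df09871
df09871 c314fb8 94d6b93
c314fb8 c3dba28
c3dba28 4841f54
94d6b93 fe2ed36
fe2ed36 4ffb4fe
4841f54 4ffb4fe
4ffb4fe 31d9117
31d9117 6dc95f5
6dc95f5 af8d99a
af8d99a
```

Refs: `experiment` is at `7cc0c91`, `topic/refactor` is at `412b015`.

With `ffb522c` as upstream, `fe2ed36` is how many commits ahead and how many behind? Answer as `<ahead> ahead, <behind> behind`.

0 ahead, 9 behind

Reachable from fe2ed36: {31d9117, 4ffb4fe, 6dc95f5, af8d99a, fe2ed36}.
Reachable from ffb522c: {31d9117, 4841f54, 4ffb4fe, 6dc95f5, 8dade08, 94d6b93, aa13277, aaacbbf, af8d99a, c314fb8, c3dba28, df09871, fe2ed36, ffb522c}.
Only in fe2ed36's history (ahead): {} — 0.
Only in ffb522c's history (behind): {4841f54, 8dade08, 94d6b93, aa13277, aaacbbf, c314fb8, c3dba28, df09871, ffb522c} — 9.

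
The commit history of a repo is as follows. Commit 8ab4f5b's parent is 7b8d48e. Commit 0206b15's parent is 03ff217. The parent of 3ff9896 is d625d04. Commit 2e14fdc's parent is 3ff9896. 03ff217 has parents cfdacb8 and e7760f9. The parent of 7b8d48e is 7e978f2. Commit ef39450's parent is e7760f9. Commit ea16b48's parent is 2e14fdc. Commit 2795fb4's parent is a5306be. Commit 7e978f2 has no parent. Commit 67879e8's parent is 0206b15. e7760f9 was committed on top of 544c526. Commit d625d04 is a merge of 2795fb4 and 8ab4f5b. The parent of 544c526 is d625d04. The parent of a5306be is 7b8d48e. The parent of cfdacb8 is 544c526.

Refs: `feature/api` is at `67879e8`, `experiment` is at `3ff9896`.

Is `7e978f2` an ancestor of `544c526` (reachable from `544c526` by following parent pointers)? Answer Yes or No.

Ancestors of 544c526 (commits reachable by following parents): {2795fb4, 544c526, 7b8d48e, 7e978f2, 8ab4f5b, a5306be, d625d04}.
7e978f2 is in that set, so it is an ancestor of 544c526.

Yes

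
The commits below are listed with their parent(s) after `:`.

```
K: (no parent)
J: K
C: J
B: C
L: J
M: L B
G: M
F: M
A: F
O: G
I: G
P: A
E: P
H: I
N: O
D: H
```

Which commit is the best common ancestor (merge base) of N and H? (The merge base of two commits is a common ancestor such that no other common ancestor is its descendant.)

Ancestors of N: {B, C, G, J, K, L, M, N, O}.
Ancestors of H: {B, C, G, H, I, J, K, L, M}.
Common ancestors: {B, C, G, J, K, L, M}.
Among these, G is not an ancestor of any other common ancestor — it is the merge base.

G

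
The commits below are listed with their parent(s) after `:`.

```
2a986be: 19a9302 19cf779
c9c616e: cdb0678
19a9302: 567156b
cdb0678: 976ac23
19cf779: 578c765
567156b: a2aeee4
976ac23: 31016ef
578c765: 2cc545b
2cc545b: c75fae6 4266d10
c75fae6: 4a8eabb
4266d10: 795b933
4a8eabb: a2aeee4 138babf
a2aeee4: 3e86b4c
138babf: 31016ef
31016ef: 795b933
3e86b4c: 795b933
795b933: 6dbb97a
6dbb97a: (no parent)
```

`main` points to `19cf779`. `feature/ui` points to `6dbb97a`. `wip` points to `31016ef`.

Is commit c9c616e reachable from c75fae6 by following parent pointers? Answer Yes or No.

No

Ancestors of c75fae6: {138babf, 31016ef, 3e86b4c, 4a8eabb, 6dbb97a, 795b933, a2aeee4, c75fae6}.
c9c616e is not in that set, so it is not an ancestor of c75fae6.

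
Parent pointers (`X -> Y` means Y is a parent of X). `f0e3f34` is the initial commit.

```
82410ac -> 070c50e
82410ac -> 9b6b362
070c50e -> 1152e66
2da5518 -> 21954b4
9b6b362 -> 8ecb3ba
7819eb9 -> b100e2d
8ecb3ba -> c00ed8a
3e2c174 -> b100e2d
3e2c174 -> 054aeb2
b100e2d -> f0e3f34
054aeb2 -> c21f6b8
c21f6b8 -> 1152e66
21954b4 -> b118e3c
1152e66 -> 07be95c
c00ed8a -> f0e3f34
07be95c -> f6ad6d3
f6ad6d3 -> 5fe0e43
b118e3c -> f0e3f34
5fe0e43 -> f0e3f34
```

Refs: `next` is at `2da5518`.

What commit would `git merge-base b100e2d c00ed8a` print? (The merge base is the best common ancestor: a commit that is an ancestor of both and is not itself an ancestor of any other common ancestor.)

f0e3f34

Ancestors of b100e2d: {b100e2d, f0e3f34}.
Ancestors of c00ed8a: {c00ed8a, f0e3f34}.
Common ancestors: {f0e3f34}.
The only common ancestor is f0e3f34, so it is the merge base.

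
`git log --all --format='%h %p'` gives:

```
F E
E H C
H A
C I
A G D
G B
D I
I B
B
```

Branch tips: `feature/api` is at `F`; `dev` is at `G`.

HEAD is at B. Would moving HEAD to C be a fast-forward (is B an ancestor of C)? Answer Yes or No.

Yes

A fast-forward from B to C is possible iff B is an ancestor of C.
Ancestors of C: {B, C, I}.
B is among them, so fast-forward is possible.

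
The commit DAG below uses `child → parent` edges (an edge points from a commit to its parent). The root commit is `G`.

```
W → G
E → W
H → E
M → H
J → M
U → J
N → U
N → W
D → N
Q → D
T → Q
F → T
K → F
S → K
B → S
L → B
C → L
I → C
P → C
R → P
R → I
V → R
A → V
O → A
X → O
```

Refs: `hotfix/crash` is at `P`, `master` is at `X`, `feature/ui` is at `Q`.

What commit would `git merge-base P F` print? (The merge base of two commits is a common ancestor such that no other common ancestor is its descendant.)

F

Ancestors of P: {B, C, D, E, F, G, H, J, K, L, M, N, P, Q, S, T, U, W}.
Ancestors of F: {D, E, F, G, H, J, M, N, Q, T, U, W}.
Common ancestors: {D, E, F, G, H, J, M, N, Q, T, U, W}.
Among these, F is not an ancestor of any other common ancestor — it is the merge base.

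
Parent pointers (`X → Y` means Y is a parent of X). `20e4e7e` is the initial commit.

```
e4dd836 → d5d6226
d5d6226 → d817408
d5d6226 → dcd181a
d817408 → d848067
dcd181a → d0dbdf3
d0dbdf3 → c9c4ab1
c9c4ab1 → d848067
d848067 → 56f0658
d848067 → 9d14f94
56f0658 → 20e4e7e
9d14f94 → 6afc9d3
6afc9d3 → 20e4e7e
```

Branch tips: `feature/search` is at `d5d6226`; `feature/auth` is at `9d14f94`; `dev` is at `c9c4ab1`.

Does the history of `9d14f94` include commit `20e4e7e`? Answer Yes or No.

Yes

Ancestors of 9d14f94 (commits reachable by following parents): {20e4e7e, 6afc9d3, 9d14f94}.
20e4e7e is in that set, so it is an ancestor of 9d14f94.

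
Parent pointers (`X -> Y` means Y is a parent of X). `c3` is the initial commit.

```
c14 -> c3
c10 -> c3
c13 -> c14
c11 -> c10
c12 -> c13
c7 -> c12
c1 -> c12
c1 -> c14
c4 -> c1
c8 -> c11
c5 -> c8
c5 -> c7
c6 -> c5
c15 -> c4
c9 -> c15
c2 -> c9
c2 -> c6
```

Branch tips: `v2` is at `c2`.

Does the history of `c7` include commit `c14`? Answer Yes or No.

Yes

Ancestors of c7 (commits reachable by following parents): {c12, c13, c14, c3, c7}.
c14 is in that set, so it is an ancestor of c7.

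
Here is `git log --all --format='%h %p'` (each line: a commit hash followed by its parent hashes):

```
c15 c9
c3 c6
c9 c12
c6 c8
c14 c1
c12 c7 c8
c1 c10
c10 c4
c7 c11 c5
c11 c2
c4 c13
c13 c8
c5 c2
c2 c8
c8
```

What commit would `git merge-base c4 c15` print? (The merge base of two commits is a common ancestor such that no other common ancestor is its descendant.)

Ancestors of c4: {c13, c4, c8}.
Ancestors of c15: {c11, c12, c15, c2, c5, c7, c8, c9}.
Common ancestors: {c8}.
The only common ancestor is c8, so it is the merge base.

c8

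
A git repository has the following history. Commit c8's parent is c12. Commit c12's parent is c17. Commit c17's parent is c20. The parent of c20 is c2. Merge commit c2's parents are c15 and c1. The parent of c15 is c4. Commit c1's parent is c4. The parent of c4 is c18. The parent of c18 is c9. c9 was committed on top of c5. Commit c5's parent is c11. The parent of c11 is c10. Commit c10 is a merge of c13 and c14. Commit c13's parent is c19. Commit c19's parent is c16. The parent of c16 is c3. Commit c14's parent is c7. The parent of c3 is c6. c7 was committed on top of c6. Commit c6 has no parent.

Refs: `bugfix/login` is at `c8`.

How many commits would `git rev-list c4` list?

Walking parent pointers from c4: reachable set = {c10, c11, c13, c14, c16, c18, c19, c3, c4, c5, c6, c7, c9}.
That is 13 commits.

13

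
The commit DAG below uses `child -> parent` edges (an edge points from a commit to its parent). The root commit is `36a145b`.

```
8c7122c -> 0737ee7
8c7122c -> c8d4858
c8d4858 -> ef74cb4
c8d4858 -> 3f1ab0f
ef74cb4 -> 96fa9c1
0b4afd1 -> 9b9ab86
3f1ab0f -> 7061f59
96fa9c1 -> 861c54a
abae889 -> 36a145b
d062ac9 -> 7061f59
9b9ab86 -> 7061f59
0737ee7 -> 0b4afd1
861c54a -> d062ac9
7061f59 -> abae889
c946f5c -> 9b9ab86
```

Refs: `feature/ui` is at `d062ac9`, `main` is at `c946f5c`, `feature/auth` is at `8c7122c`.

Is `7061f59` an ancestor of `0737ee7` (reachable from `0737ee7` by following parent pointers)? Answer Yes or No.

Yes

Ancestors of 0737ee7 (commits reachable by following parents): {0737ee7, 0b4afd1, 36a145b, 7061f59, 9b9ab86, abae889}.
7061f59 is in that set, so it is an ancestor of 0737ee7.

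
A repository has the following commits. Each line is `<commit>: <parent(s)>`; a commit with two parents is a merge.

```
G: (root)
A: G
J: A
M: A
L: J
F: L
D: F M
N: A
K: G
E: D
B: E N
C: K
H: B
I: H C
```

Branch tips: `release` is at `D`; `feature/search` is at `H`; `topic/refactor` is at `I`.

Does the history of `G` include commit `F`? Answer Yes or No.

No

Ancestors of G: {G}.
F is not in that set, so it is not an ancestor of G.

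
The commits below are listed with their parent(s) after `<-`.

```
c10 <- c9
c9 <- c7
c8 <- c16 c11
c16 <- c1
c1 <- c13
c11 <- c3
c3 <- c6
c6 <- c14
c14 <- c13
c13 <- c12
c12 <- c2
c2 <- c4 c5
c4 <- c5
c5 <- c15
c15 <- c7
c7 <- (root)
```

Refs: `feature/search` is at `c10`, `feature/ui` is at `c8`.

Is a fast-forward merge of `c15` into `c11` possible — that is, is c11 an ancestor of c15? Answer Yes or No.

A fast-forward from c11 to c15 is possible iff c11 is an ancestor of c15.
Ancestors of c15: {c15, c7}.
c11 is not among them, so fast-forward is not possible.

No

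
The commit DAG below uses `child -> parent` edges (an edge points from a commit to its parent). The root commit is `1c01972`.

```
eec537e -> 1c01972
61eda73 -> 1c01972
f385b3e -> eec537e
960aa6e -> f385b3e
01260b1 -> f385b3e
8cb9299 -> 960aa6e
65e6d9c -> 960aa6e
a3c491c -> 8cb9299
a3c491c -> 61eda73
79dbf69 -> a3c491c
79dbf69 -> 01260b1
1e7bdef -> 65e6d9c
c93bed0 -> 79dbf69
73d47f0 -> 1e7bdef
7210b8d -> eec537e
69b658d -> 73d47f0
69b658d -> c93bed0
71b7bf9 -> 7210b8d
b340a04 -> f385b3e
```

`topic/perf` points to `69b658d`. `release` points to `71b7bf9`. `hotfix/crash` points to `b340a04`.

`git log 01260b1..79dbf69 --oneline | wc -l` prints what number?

Reachable from 79dbf69: {01260b1, 1c01972, 61eda73, 79dbf69, 8cb9299, 960aa6e, a3c491c, eec537e, f385b3e}.
Reachable from 01260b1: {01260b1, 1c01972, eec537e, f385b3e}.
In 79dbf69's history but not 01260b1's: {61eda73, 79dbf69, 8cb9299, 960aa6e, a3c491c} — 5 commits.

5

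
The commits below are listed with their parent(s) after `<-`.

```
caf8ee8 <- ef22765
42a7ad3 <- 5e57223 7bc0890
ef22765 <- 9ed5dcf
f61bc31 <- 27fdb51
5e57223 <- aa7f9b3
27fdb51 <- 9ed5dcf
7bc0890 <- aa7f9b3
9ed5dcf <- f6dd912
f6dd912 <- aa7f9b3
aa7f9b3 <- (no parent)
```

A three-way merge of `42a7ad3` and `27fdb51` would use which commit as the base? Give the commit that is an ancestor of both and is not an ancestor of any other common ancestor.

Ancestors of 42a7ad3: {42a7ad3, 5e57223, 7bc0890, aa7f9b3}.
Ancestors of 27fdb51: {27fdb51, 9ed5dcf, aa7f9b3, f6dd912}.
Common ancestors: {aa7f9b3}.
The only common ancestor is aa7f9b3, so it is the merge base.

aa7f9b3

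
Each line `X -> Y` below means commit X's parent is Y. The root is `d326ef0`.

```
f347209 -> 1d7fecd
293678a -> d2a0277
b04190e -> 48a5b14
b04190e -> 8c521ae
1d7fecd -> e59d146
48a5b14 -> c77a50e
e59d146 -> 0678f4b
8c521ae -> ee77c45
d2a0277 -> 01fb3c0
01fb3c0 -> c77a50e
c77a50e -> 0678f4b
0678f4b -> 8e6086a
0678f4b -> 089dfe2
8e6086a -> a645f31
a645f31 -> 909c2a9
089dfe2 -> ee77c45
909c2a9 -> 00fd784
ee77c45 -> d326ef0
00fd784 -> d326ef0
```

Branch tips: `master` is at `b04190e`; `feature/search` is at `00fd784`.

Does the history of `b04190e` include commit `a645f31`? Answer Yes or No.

Yes

Ancestors of b04190e (commits reachable by following parents): {00fd784, 0678f4b, 089dfe2, 48a5b14, 8c521ae, 8e6086a, 909c2a9, a645f31, b04190e, c77a50e, d326ef0, ee77c45}.
a645f31 is in that set, so it is an ancestor of b04190e.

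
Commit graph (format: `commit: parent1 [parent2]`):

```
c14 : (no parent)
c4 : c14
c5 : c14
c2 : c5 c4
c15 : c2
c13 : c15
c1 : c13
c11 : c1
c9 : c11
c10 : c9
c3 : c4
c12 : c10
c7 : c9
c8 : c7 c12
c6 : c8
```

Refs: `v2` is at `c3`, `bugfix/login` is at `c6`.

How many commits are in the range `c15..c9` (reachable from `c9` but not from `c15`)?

Reachable from c9: {c1, c11, c13, c14, c15, c2, c4, c5, c9}.
Reachable from c15: {c14, c15, c2, c4, c5}.
In c9's history but not c15's: {c1, c11, c13, c9} — 4 commits.

4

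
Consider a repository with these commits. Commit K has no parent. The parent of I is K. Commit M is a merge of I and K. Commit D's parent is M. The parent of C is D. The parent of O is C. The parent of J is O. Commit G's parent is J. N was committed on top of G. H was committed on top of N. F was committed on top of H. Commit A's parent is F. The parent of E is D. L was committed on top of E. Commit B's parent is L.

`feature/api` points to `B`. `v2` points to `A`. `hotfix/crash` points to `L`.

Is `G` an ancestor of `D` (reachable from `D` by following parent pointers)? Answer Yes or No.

Ancestors of D: {D, I, K, M}.
G is not in that set, so it is not an ancestor of D.

No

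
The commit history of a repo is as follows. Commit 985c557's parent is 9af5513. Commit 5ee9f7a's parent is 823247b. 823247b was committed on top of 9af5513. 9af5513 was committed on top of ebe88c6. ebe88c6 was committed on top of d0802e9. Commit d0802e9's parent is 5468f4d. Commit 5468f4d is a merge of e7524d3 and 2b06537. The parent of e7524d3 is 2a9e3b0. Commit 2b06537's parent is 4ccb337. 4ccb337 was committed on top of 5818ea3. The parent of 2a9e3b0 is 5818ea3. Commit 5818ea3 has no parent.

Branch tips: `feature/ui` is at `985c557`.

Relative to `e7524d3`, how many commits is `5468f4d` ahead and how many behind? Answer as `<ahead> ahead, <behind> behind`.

Reachable from 5468f4d: {2a9e3b0, 2b06537, 4ccb337, 5468f4d, 5818ea3, e7524d3}.
Reachable from e7524d3: {2a9e3b0, 5818ea3, e7524d3}.
Only in 5468f4d's history (ahead): {2b06537, 4ccb337, 5468f4d} — 3.
Only in e7524d3's history (behind): {} — 0.

3 ahead, 0 behind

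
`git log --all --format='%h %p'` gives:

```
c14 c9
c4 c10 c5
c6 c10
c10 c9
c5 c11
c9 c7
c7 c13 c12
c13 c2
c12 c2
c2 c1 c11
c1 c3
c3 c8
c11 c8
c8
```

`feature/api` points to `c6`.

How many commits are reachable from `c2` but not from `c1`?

2

Reachable from c2: {c1, c11, c2, c3, c8}.
Reachable from c1: {c1, c3, c8}.
In c2's history but not c1's: {c11, c2} — 2 commits.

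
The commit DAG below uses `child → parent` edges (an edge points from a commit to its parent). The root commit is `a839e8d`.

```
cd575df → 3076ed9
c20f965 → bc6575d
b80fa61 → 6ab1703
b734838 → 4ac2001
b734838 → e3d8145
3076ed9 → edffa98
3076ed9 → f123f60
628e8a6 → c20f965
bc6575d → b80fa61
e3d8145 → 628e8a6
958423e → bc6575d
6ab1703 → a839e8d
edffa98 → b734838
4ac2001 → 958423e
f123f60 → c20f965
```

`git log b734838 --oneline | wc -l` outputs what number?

10

Walking parent pointers from b734838: reachable set = {4ac2001, 628e8a6, 6ab1703, 958423e, a839e8d, b734838, b80fa61, bc6575d, c20f965, e3d8145}.
That is 10 commits.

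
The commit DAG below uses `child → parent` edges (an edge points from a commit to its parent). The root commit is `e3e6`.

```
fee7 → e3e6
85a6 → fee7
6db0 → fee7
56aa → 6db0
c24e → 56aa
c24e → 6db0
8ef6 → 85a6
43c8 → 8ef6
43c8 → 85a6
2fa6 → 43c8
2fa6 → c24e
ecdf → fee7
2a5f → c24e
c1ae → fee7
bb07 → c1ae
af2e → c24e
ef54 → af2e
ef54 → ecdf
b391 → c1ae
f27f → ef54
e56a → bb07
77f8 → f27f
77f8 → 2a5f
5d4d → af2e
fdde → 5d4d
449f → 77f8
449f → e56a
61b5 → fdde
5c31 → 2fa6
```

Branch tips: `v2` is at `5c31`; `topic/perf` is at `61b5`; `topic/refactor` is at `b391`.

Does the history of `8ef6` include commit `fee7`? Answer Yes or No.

Yes

Ancestors of 8ef6 (commits reachable by following parents): {85a6, 8ef6, e3e6, fee7}.
fee7 is in that set, so it is an ancestor of 8ef6.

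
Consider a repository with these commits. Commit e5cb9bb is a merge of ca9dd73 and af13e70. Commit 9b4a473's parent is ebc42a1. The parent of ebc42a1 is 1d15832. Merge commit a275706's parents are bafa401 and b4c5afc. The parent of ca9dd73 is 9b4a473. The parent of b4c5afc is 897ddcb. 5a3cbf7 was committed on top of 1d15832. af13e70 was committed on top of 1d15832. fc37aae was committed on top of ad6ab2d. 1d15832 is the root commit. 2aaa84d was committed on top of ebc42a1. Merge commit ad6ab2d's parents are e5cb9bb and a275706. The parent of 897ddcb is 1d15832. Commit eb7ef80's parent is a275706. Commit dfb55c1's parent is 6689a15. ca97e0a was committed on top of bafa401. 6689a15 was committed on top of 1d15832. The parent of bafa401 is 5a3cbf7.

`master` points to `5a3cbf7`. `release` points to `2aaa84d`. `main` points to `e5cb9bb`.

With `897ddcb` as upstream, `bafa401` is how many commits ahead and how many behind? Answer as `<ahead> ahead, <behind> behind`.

2 ahead, 1 behind

Reachable from bafa401: {1d15832, 5a3cbf7, bafa401}.
Reachable from 897ddcb: {1d15832, 897ddcb}.
Only in bafa401's history (ahead): {5a3cbf7, bafa401} — 2.
Only in 897ddcb's history (behind): {897ddcb} — 1.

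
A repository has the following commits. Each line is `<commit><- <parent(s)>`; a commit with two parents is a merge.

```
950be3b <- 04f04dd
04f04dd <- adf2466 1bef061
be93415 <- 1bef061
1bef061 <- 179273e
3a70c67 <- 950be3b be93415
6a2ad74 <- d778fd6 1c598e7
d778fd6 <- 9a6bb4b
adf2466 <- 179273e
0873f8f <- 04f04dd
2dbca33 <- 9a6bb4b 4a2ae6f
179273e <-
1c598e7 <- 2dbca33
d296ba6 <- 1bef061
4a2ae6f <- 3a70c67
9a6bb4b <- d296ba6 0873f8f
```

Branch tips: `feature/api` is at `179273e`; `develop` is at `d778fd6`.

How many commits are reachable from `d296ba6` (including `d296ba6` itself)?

3

Walking parent pointers from d296ba6: reachable set = {179273e, 1bef061, d296ba6}.
That is 3 commits.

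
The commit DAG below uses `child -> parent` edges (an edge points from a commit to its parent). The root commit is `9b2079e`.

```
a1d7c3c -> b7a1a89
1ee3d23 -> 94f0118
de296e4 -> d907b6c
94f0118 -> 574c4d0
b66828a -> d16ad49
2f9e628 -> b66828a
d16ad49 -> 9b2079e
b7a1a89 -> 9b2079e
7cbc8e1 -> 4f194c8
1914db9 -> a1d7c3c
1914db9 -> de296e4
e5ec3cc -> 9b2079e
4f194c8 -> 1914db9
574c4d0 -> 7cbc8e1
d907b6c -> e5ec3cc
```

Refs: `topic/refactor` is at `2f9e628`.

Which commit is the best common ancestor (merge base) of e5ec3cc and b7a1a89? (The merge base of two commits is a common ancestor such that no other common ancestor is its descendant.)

9b2079e

Ancestors of e5ec3cc: {9b2079e, e5ec3cc}.
Ancestors of b7a1a89: {9b2079e, b7a1a89}.
Common ancestors: {9b2079e}.
The only common ancestor is 9b2079e, so it is the merge base.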